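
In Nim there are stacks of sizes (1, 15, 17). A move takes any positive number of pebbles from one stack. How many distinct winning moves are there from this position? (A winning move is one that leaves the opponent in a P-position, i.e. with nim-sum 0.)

1

Compute the nim-sum pairwise:
1 ^ 15 = 14
14 ^ 17 = 31
The overall nim-sum is X = 31. A stack of size p has a winning move iff p XOR X < p (reduce it to p XOR X).
  1: 1 XOR 31 = 30 ≥ 1 — no move.
  15: 15 XOR 31 = 16 ≥ 15 — no move.
  17: 17 XOR 31 = 14 < 17 — winning move (to 14).
That gives 1 winning move.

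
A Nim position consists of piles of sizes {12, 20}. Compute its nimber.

In binary:
  01100  (12)
  10100  (20)
  -----
  11000  (24)

24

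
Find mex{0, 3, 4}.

1

0 is in the set but 1 is not, so the mex is 1.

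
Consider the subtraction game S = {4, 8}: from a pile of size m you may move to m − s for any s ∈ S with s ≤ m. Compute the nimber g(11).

Grundy values for subtraction set {4, 8}:
g(0) = mex{} = 0
g(1) = mex{} = 0
g(2) = mex{} = 0
g(3) = mex{} = 0
g(4) = mex{0} = 1
g(5) = mex{0} = 1
g(6) = mex{0} = 1
g(7) = mex{0} = 1
g(8) = mex{0,1} = 2
g(9) = mex{0,1} = 2
g(10) = mex{0,1} = 2
g(11) = mex{0,1} = 2
So g(11) = 2.

2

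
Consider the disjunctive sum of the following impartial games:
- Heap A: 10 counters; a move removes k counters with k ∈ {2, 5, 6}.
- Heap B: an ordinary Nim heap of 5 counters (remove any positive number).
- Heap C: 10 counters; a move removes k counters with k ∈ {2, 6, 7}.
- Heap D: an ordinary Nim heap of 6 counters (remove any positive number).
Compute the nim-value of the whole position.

1

For heap A, compute g(0), g(1), … with moves {2, 5, 6}:
g(0) = mex{} = 0
g(1) = mex{} = 0
g(2) = mex{0} = 1
g(3) = mex{0} = 1
g(4) = mex{1} = 0
g(5) = mex{0,1} = 2
g(6) = mex{0} = 1
g(7) = mex{0,1,2} = 3
g(8) = mex{1} = 0
g(9) = mex{0,1,3} = 2
g(10) = mex{0,2} = 1
So g(10) = 1.
Heap B is a plain Nim heap of size 5, so its Grundy value is 5.
Grundy values for heap C (subtraction set {2, 6, 7}):
k:     0  1  2  3  4  5  6  7  8  9 10
g(k):  0  0  1  1  0  0  1  1  2  0  3
So g(10) = 3.
Heap D is a plain Nim heap of size 6, so its Grundy value is 6.
The value of a disjunctive sum is the nim-sum of the parts.
Combined value = 1 XOR 5 XOR 3 XOR 6 = 1.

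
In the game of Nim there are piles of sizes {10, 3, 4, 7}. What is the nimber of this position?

10

Compute the nim-sum pairwise:
10 ^ 3 = 9
9 ^ 4 = 13
13 ^ 7 = 10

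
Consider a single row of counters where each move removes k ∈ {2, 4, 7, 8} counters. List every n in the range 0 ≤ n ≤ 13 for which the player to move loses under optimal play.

0, 1, 6, 11, 12

Build the Grundy sequence with g(k) = mex{g(k−s) : s ∈ {2, 4, 7, 8}, s ≤ k}:
k:     0  1  2  3  4  5  6  7  8  9 10 11 12 13
g(k):  0  0  1  1  2  2  0  3  1  4  2  0  0  1
The P-positions (g = 0) in 0..13 are 0, 1, 6, 11, 12.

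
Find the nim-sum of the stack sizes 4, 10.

In binary:
  0100  (4)
  1010  (10)
  ----
  1110  (14)

14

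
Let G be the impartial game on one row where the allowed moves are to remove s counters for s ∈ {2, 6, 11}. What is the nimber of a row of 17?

Build the Grundy sequence with g(k) = mex{g(k−s) : s ∈ {2, 6, 11}, s ≤ k}:
k:     0  1  2  3  4  5  6  7  8  9 10 11 12 13 14 15 16 17
g(k):  0  0  1  1  0  0  1  1  0  0  1  1  2  0  3  1  2  0
So g(17) = 0.

0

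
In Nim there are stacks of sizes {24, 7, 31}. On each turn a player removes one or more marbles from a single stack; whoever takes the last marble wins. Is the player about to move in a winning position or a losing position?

In binary:
  11000  (24)
  00111  (7)
  11111  (31)
  -----
  00000  (0)
The nim-sum is 0, so this is a P-position: the player to move is in a losing position under optimal play.

Losing position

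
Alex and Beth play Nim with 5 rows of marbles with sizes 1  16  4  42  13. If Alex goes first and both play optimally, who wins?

In binary:
  000001  (1)
  010000  (16)
  000100  (4)
  101010  (42)
  001101  (13)
  ------
  110010  (50)
The nim-sum is 50 ≠ 0, so this is an N-position: the player to move can win; Alex has a winning move.

Alex wins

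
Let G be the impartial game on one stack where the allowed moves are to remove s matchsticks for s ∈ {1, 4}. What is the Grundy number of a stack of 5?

Build the Grundy sequence with g(k) = mex{g(k−s) : s ∈ {1, 4}, s ≤ k}:
k:     0  1  2  3  4  5
g(k):  0  1  0  1  2  0
So g(5) = 0.

0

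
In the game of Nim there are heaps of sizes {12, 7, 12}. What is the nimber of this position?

7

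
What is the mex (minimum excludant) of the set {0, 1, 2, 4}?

The values 0, 1, 2 are all present; 3 is the first non-negative integer missing from the set.

3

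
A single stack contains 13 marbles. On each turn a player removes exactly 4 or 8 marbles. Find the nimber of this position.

Build the Grundy sequence with g(k) = mex{g(k−s) : s ∈ {4, 8}, s ≤ k}:
k:     0  1  2  3  4  5  6  7  8  9 10 11 12 13
g(k):  0  0  0  0  1  1  1  1  2  2  2  2  0  0
So g(13) = 0.

0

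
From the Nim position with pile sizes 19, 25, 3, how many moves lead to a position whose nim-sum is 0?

1

Nim-sum: 19 ^ 25 ^ 3 = 9.
The overall nim-sum is X = 9. A pile of size p has a winning move iff p XOR X < p (reduce it to p XOR X).
  19: 19 XOR 9 = 26 ≥ 19 — no move.
  25: 25 XOR 9 = 16 < 25 — winning move (to 16).
  3: 3 XOR 9 = 10 ≥ 3 — no move.
That gives 1 winning move.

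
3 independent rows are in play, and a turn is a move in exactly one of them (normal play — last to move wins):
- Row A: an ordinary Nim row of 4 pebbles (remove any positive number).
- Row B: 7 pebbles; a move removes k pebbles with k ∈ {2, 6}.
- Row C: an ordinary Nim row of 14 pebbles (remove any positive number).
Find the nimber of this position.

Row A is a plain Nim row of size 4, so its Grundy value is 4.
Grundy values for row B (subtraction set {2, 6}):
g(0) = mex{} = 0
g(1) = mex{} = 0
g(2) = mex{0} = 1
g(3) = mex{0} = 1
g(4) = mex{1} = 0
g(5) = mex{1} = 0
g(6) = mex{0} = 1
g(7) = mex{0} = 1
So g(7) = 1.
Row C is a plain Nim row of size 14, so its Grundy value is 14.
The value of a disjunctive sum is the nim-sum of the parts.
Combined value = 4 XOR 1 XOR 14 = 11.

11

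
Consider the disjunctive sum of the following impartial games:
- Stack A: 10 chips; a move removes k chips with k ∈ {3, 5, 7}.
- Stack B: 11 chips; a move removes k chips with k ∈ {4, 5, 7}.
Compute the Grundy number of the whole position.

For stack A, compute g(0), g(1), … with moves {3, 5, 7}:
g(0) = mex{} = 0
g(1) = mex{} = 0
g(2) = mex{} = 0
g(3) = mex{0} = 1
g(4) = mex{0} = 1
g(5) = mex{0} = 1
g(6) = mex{0,1} = 2
g(7) = mex{0,1} = 2
g(8) = mex{0,1} = 2
g(9) = mex{0,1,2} = 3
g(10) = mex{1,2} = 0
So g(10) = 0.
Build the Grundy sequence for stack B with g(k) = mex{g(k−s) : s ∈ {4, 5, 7}, s ≤ k}:
g(0) = mex{} = 0
g(1) = mex{} = 0
g(2) = mex{} = 0
g(3) = mex{} = 0
g(4) = mex{0} = 1
g(5) = mex{0} = 1
g(6) = mex{0} = 1
g(7) = mex{0} = 1
g(8) = mex{0,1} = 2
g(9) = mex{0,1} = 2
g(10) = mex{0,1} = 2
g(11) = mex{1} = 0
So g(11) = 0.
The value of a disjunctive sum is the nim-sum of the parts.
Combined value = 0 ⊕ 0 = 0.

0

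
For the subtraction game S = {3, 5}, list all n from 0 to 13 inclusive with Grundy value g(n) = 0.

0, 1, 2, 8, 9, 10

Grundy values for subtraction set {3, 5}:
k:     0  1  2  3  4  5  6  7  8  9 10 11 12 13
g(k):  0  0  0  1  1  1  2  2  0  0  0  1  1  1
The P-positions (g = 0) in 0..13 are 0, 1, 2, 8, 9, 10.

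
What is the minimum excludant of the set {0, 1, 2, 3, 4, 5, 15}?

6

The values 0, 1, 2, 3, 4, 5 are all present; 6 is the first non-negative integer missing from the set.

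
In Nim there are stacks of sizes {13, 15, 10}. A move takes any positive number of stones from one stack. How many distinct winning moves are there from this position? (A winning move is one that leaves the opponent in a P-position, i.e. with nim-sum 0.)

3

Compute the nim-sum pairwise:
13 ⊕ 15 = 2
2 ⊕ 10 = 8
The overall nim-sum is X = 8. A stack of size p has a winning move iff p XOR X < p (reduce it to p XOR X).
  13: 13 XOR 8 = 5 < 13 — winning move (to 5).
  15: 15 XOR 8 = 7 < 15 — winning move (to 7).
  10: 10 XOR 8 = 2 < 10 — winning move (to 2).
That gives 3 winning moves.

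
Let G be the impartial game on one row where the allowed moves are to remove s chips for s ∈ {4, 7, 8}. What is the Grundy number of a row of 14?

Build the Grundy sequence with g(k) = mex{g(k−s) : s ∈ {4, 7, 8}, s ≤ k}:
g(0) = mex{} = 0
g(1) = mex{} = 0
g(2) = mex{} = 0
g(3) = mex{} = 0
g(4) = mex{0} = 1
g(5) = mex{0} = 1
g(6) = mex{0} = 1
g(7) = mex{0} = 1
g(8) = mex{0,1} = 2
g(9) = mex{0,1} = 2
g(10) = mex{0,1} = 2
g(11) = mex{0,1} = 2
g(12) = mex{1,2} = 0
g(13) = mex{1,2} = 0
g(14) = mex{1,2} = 0
So g(14) = 0.

0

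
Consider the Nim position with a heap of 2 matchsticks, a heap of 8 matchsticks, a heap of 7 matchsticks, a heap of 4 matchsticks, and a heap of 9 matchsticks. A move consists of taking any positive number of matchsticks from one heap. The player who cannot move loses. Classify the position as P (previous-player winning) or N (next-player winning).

P-position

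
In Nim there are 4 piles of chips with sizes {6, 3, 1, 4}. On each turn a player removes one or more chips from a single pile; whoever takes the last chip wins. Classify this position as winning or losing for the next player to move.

Losing position

Write each in binary and XOR column by column:
  110  (6)
  011  (3)
  001  (1)
  100  (4)
  ---
  000  (0)
The nim-sum is 0, so this is a P-position: the player to move is in a losing position under optimal play.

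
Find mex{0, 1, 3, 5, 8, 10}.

2

The values 0, 1 are all present; 2 is the first non-negative integer missing from the set.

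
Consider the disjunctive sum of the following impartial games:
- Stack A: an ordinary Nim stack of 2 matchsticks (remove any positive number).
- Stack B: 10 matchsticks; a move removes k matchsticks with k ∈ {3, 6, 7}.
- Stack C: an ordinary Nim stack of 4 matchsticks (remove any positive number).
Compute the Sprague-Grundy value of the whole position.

6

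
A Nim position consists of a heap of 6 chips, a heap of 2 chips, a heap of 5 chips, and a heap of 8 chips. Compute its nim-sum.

Compute the nim-sum pairwise:
6 ⊕ 2 = 4
4 ⊕ 5 = 1
1 ⊕ 8 = 9

9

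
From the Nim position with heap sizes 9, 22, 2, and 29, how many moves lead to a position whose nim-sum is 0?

0

In binary:
  01001  (9)
  10110  (22)
  00010  (2)
  11101  (29)
  -----
  00000  (0)
The nim-sum is already 0, so every move leaves a nonzero nim-sum — there are no winning moves.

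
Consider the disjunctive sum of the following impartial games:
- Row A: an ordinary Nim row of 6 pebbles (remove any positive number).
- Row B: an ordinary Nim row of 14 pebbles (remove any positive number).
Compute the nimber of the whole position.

Row A is a plain Nim row of size 6, so its Grundy value is 6.
Row B is a plain Nim row of size 14, so its Grundy value is 14.
By the Sprague-Grundy theorem, the Grundy value of a sum of independent games is the XOR of the component values.
Combined value = 6 XOR 14 = 8.

8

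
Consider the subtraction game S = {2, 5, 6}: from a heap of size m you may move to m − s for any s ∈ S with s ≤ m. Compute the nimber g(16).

Compute g(0), g(1), … for moves {2, 5, 6}:
k:     0  1  2  3  4  5  6  7  8  9 10 11 12 13 14 15 16
g(k):  0  0  1  1  0  2  1  3  0  2  1  0  0  1  1  0  2
So g(16) = 2.

2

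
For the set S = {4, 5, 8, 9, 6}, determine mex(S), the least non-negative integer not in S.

0 is not in the set, so the mex is 0.

0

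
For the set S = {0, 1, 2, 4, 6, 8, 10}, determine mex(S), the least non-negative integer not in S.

3

The values 0, 1, 2 are all present; 3 is the first non-negative integer missing from the set.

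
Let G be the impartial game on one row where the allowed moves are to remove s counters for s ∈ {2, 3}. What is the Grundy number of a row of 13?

1

Build the Grundy sequence with g(k) = mex{g(k−s) : s ∈ {2, 3}, s ≤ k}:
g(0) = mex{} = 0
g(1) = mex{} = 0
g(2) = mex{0} = 1
g(3) = mex{0} = 1
g(4) = mex{0,1} = 2
g(5) = mex{1} = 0
g(6) = mex{1,2} = 0
g(7) = mex{0,2} = 1
g(8) = mex{0} = 1
g(9) = mex{0,1} = 2
g(10) = mex{1} = 0
g(11) = mex{1,2} = 0
g(12) = mex{0,2} = 1
g(13) = mex{0} = 1
So g(13) = 1.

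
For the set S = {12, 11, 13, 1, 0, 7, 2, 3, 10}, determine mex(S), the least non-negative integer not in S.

4

The values 0, 1, 2, 3 are all present; 4 is the first non-negative integer missing from the set.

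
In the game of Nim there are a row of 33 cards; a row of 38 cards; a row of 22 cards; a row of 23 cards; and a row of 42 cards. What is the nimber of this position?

44

Bitwise XOR of the heap sizes:
  100001  (33)
  100110  (38)
  010110  (22)
  010111  (23)
  101010  (42)
  ------
  101100  (44)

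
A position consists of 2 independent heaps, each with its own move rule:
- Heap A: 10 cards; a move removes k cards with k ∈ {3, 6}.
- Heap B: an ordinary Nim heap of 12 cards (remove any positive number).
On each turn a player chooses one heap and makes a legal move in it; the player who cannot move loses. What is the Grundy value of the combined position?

12

Grundy values for heap A (subtraction set {3, 6}):
k:     0  1  2  3  4  5  6  7  8  9 10
g(k):  0  0  0  1  1  1  2  2  2  0  0
So g(10) = 0.
Heap B is a plain Nim heap of size 12, so its Grundy value is 12.
The value of a disjunctive sum is the nim-sum of the parts.
Combined value = 0 XOR 12 = 12.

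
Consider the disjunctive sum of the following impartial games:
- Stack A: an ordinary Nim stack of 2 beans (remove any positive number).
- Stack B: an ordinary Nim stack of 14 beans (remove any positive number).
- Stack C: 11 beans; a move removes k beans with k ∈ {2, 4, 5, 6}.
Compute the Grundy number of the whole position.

13

Stack A is a plain Nim stack of size 2, so its Grundy value is 2.
Stack B is a plain Nim stack of size 14, so its Grundy value is 14.
Grundy values for stack C (subtraction set {2, 4, 5, 6}):
g(0) = mex{} = 0
g(1) = mex{} = 0
g(2) = mex{0} = 1
g(3) = mex{0} = 1
g(4) = mex{0,1} = 2
g(5) = mex{0,1} = 2
g(6) = mex{0,1,2} = 3
g(7) = mex{0,1,2} = 3
g(8) = mex{1,2,3} = 0
g(9) = mex{1,2,3} = 0
g(10) = mex{0,2,3} = 1
g(11) = mex{0,2,3} = 1
So g(11) = 1.
The value of a disjunctive sum is the nim-sum of the parts.
Combined value = 2 XOR 14 XOR 1 = 13.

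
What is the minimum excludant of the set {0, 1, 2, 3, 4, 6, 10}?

The values 0, 1, 2, 3, 4 are all present; 5 is the first non-negative integer missing from the set.

5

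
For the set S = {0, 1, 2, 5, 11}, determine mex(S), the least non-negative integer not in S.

3

The values 0, 1, 2 are all present; 3 is the first non-negative integer missing from the set.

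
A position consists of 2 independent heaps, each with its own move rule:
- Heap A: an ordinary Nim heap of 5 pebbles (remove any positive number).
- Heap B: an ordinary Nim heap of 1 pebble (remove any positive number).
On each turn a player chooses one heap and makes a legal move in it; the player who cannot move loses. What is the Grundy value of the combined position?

Heap A is a plain Nim heap of size 5, so its Grundy value is 5.
Heap B is a plain Nim heap of size 1, so its Grundy value is 1.
The value of a disjunctive sum is the nim-sum of the parts.
Combined value = 5 ⊕ 1 = 4.

4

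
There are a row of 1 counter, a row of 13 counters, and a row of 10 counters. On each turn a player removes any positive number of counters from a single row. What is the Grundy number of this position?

In binary:
  0001  (1)
  1101  (13)
  1010  (10)
  ----
  0110  (6)

6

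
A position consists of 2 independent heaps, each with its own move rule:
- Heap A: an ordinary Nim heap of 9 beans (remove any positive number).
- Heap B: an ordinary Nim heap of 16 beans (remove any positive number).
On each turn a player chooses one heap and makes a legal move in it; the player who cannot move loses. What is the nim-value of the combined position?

25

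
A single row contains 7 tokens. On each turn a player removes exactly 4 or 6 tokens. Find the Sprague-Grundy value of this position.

1

Build the Grundy sequence with g(k) = mex{g(k−s) : s ∈ {4, 6}, s ≤ k}:
g(0) = mex{} = 0
g(1) = mex{} = 0
g(2) = mex{} = 0
g(3) = mex{} = 0
g(4) = mex{0} = 1
g(5) = mex{0} = 1
g(6) = mex{0} = 1
g(7) = mex{0} = 1
So g(7) = 1.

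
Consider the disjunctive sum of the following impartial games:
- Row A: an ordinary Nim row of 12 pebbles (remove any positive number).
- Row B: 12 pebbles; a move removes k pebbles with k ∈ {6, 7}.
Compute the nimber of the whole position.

14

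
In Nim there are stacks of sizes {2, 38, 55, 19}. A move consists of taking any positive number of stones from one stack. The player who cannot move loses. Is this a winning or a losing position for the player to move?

Nim-sum: 2 ⊕ 38 ⊕ 55 ⊕ 19 = 0.
The nim-sum is 0, so this is a P-position: the player to move is in a losing position under optimal play.

Losing position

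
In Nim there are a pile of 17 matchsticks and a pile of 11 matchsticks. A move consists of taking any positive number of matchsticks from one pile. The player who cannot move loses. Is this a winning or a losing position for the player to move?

Nim-sum: 17 ⊕ 11 = 26.
The nim-sum is 26 ≠ 0, so this is an N-position: the player to move can win.

Winning position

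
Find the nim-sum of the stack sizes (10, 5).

15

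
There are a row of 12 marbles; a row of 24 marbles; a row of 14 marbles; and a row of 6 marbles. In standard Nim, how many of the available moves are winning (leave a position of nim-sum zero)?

Nim-sum: 12 ⊕ 24 ⊕ 14 ⊕ 6 = 28.
The overall nim-sum is X = 28. A row of size p has a winning move iff p XOR X < p (reduce it to p XOR X).
  12: 12 XOR 28 = 16 ≥ 12 — no move.
  24: 24 XOR 28 = 4 < 24 — winning move (to 4).
  14: 14 XOR 28 = 18 ≥ 14 — no move.
  6: 6 XOR 28 = 26 ≥ 6 — no move.
That gives 1 winning move.

1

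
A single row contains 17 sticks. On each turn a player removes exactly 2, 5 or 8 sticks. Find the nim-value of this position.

Compute g(0), g(1), … for moves {2, 5, 8}:
k:     0  1  2  3  4  5  6  7  8  9 10 11 12 13 14 15 16 17
g(k):  0  0  1  1  0  2  1  0  2  1  0  0  1  1  0  2  1  0
So g(17) = 0.

0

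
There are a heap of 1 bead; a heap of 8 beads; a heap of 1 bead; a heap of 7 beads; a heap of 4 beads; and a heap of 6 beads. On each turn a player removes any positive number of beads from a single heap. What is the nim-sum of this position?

Nim-sum: 1 XOR 8 XOR 1 XOR 7 XOR 4 XOR 6 = 13.

13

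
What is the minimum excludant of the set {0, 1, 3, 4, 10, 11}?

2

The values 0, 1 are all present; 2 is the first non-negative integer missing from the set.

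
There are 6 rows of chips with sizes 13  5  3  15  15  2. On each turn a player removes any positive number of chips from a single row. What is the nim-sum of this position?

9

Nim-sum: 13 XOR 5 XOR 3 XOR 15 XOR 15 XOR 2 = 9.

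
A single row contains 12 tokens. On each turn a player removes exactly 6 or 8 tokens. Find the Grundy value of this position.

2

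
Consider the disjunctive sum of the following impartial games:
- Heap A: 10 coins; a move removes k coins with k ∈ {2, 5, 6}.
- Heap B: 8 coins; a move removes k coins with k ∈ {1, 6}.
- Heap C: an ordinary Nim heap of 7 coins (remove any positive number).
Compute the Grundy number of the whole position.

7

For heap A, compute g(0), g(1), … with moves {2, 5, 6}:
g(0) = mex{} = 0
g(1) = mex{} = 0
g(2) = mex{0} = 1
g(3) = mex{0} = 1
g(4) = mex{1} = 0
g(5) = mex{0,1} = 2
g(6) = mex{0} = 1
g(7) = mex{0,1,2} = 3
g(8) = mex{1} = 0
g(9) = mex{0,1,3} = 2
g(10) = mex{0,2} = 1
So g(10) = 1.
Build the Grundy sequence for heap B with g(k) = mex{g(k−s) : s ∈ {1, 6}, s ≤ k}:
k:     0  1  2  3  4  5  6  7  8
g(k):  0  1  0  1  0  1  2  0  1
So g(8) = 1.
Heap C is a plain Nim heap of size 7, so its Grundy value is 7.
The value of a disjunctive sum is the nim-sum of the parts.
Combined value = 1 XOR 1 XOR 7 = 7.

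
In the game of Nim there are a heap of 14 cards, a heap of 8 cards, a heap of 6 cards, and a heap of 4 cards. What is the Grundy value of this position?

Write each in binary and XOR column by column:
  1110  (14)
  1000  (8)
  0110  (6)
  0100  (4)
  ----
  0100  (4)

4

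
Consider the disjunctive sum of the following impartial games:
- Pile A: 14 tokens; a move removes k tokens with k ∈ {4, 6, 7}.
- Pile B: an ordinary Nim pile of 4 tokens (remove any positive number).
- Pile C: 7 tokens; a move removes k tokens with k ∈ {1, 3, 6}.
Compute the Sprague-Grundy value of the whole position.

7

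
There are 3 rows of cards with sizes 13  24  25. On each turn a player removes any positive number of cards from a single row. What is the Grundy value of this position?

12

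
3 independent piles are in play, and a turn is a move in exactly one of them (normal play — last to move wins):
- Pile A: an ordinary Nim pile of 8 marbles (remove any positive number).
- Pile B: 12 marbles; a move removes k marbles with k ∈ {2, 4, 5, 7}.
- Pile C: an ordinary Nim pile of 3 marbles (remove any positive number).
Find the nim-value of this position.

10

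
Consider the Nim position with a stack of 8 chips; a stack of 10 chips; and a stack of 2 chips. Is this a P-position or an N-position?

P-position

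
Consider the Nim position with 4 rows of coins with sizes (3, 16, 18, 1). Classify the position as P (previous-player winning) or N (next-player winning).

Compute the nim-sum pairwise:
3 ^ 16 = 19
19 ^ 18 = 1
1 ^ 1 = 0
The nim-sum is 0, so this is a P-position: the player to move is in a losing position under optimal play.

P-position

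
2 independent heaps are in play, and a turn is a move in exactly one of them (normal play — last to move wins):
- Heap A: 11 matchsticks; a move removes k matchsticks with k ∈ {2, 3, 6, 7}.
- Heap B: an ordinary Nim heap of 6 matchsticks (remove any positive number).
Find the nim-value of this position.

7

For heap A, compute g(0), g(1), … with moves {2, 3, 6, 7}:
g(0) = mex{} = 0
g(1) = mex{} = 0
g(2) = mex{0} = 1
g(3) = mex{0} = 1
g(4) = mex{0,1} = 2
g(5) = mex{1} = 0
g(6) = mex{0,1,2} = 3
g(7) = mex{0,2} = 1
g(8) = mex{0,1,3} = 2
g(9) = mex{1,3} = 0
g(10) = mex{1,2} = 0
g(11) = mex{0,2} = 1
So g(11) = 1.
Heap B is a plain Nim heap of size 6, so its Grundy value is 6.
The value of a disjunctive sum is the nim-sum of the parts.
Combined value = 1 ⊕ 6 = 7.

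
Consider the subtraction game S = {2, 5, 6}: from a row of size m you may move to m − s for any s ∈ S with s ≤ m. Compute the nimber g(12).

0

Compute g(0), g(1), … for moves {2, 5, 6}:
g(0) = mex{} = 0
g(1) = mex{} = 0
g(2) = mex{0} = 1
g(3) = mex{0} = 1
g(4) = mex{1} = 0
g(5) = mex{0,1} = 2
g(6) = mex{0} = 1
g(7) = mex{0,1,2} = 3
g(8) = mex{1} = 0
g(9) = mex{0,1,3} = 2
g(10) = mex{0,2} = 1
g(11) = mex{1,2} = 0
g(12) = mex{1,3} = 0
So g(12) = 0.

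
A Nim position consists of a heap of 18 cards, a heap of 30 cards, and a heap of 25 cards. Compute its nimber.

21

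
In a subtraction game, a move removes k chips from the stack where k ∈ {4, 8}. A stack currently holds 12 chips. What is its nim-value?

0

Compute g(0), g(1), … for moves {4, 8}:
g(0) = mex{} = 0
g(1) = mex{} = 0
g(2) = mex{} = 0
g(3) = mex{} = 0
g(4) = mex{0} = 1
g(5) = mex{0} = 1
g(6) = mex{0} = 1
g(7) = mex{0} = 1
g(8) = mex{0,1} = 2
g(9) = mex{0,1} = 2
g(10) = mex{0,1} = 2
g(11) = mex{0,1} = 2
g(12) = mex{1,2} = 0
So g(12) = 0.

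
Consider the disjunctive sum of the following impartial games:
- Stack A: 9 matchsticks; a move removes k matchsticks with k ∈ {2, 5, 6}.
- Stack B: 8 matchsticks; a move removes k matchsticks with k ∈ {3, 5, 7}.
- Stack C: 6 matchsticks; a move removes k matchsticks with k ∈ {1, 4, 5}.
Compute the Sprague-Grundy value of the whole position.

Grundy values for stack A (subtraction set {2, 5, 6}):
k:     0  1  2  3  4  5  6  7  8  9
g(k):  0  0  1  1  0  2  1  3  0  2
So g(9) = 2.
Build the Grundy sequence for stack B with g(k) = mex{g(k−s) : s ∈ {3, 5, 7}, s ≤ k}:
g(0) = mex{} = 0
g(1) = mex{} = 0
g(2) = mex{} = 0
g(3) = mex{0} = 1
g(4) = mex{0} = 1
g(5) = mex{0} = 1
g(6) = mex{0,1} = 2
g(7) = mex{0,1} = 2
g(8) = mex{0,1} = 2
So g(8) = 2.
Build the Grundy sequence for stack C with g(k) = mex{g(k−s) : s ∈ {1, 4, 5}, s ≤ k}:
g(0) = mex{} = 0
g(1) = mex{0} = 1
g(2) = mex{1} = 0
g(3) = mex{0} = 1
g(4) = mex{0,1} = 2
g(5) = mex{0,1,2} = 3
g(6) = mex{0,1,3} = 2
So g(6) = 2.
By the Sprague-Grundy theorem, the Grundy value of a sum of independent games is the XOR of the component values.
Combined value = 2 XOR 2 XOR 2 = 2.

2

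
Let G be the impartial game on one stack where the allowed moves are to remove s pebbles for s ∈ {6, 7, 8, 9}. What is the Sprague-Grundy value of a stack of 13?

2

Grundy values for subtraction set {6, 7, 8, 9}:
g(0) = mex{} = 0
g(1) = mex{} = 0
g(2) = mex{} = 0
g(3) = mex{} = 0
g(4) = mex{} = 0
g(5) = mex{} = 0
g(6) = mex{0} = 1
g(7) = mex{0} = 1
g(8) = mex{0} = 1
g(9) = mex{0} = 1
g(10) = mex{0} = 1
g(11) = mex{0} = 1
g(12) = mex{0,1} = 2
g(13) = mex{0,1} = 2
So g(13) = 2.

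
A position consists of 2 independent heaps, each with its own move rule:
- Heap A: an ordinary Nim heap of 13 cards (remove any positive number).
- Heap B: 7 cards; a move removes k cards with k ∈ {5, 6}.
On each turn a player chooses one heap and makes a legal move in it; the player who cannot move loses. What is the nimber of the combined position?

Heap A is a plain Nim heap of size 13, so its Grundy value is 13.
Build the Grundy sequence for heap B with g(k) = mex{g(k−s) : s ∈ {5, 6}, s ≤ k}:
g(0) = mex{} = 0
g(1) = mex{} = 0
g(2) = mex{} = 0
g(3) = mex{} = 0
g(4) = mex{} = 0
g(5) = mex{0} = 1
g(6) = mex{0} = 1
g(7) = mex{0} = 1
So g(7) = 1.
By the Sprague-Grundy theorem, the Grundy value of a sum of independent games is the XOR of the component values.
Combined value = 13 XOR 1 = 12.

12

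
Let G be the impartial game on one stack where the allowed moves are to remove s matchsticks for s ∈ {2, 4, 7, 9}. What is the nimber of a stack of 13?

1

Grundy values for subtraction set {2, 4, 7, 9}:
g(0) = mex{} = 0
g(1) = mex{} = 0
g(2) = mex{0} = 1
g(3) = mex{0} = 1
g(4) = mex{0,1} = 2
g(5) = mex{0,1} = 2
g(6) = mex{1,2} = 0
g(7) = mex{0,1,2} = 3
g(8) = mex{0,2} = 1
g(9) = mex{0,1,2,3} = 4
g(10) = mex{0,1} = 2
g(11) = mex{1,2,3,4} = 0
g(12) = mex{1,2} = 0
g(13) = mex{0,2,4} = 1
So g(13) = 1.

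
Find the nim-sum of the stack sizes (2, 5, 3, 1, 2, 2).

Compute the nim-sum pairwise:
2 ⊕ 5 = 7
7 ⊕ 3 = 4
4 ⊕ 1 = 5
5 ⊕ 2 = 7
7 ⊕ 2 = 5

5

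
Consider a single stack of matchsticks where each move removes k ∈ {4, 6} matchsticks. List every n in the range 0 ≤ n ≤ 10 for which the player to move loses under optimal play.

0, 1, 2, 3, 10

Build the Grundy sequence with g(k) = mex{g(k−s) : s ∈ {4, 6}, s ≤ k}:
g(0) = mex{} = 0
g(1) = mex{} = 0
g(2) = mex{} = 0
g(3) = mex{} = 0
g(4) = mex{0} = 1
g(5) = mex{0} = 1
g(6) = mex{0} = 1
g(7) = mex{0} = 1
g(8) = mex{0,1} = 2
g(9) = mex{0,1} = 2
g(10) = mex{1} = 0
The P-positions (g = 0) in 0..10 are 0, 1, 2, 3, 10.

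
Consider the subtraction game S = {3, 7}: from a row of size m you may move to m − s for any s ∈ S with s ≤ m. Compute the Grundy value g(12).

Build the Grundy sequence with g(k) = mex{g(k−s) : s ∈ {3, 7}, s ≤ k}:
g(0) = mex{} = 0
g(1) = mex{} = 0
g(2) = mex{} = 0
g(3) = mex{0} = 1
g(4) = mex{0} = 1
g(5) = mex{0} = 1
g(6) = mex{1} = 0
g(7) = mex{0,1} = 2
g(8) = mex{0,1} = 2
g(9) = mex{0} = 1
g(10) = mex{1,2} = 0
g(11) = mex{1,2} = 0
g(12) = mex{1} = 0
So g(12) = 0.

0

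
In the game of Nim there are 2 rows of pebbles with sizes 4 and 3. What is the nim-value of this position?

Compute the nim-sum pairwise:
4 XOR 3 = 7

7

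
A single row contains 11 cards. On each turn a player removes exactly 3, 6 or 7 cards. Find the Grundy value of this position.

0

Grundy values for subtraction set {3, 6, 7}:
g(0) = mex{} = 0
g(1) = mex{} = 0
g(2) = mex{} = 0
g(3) = mex{0} = 1
g(4) = mex{0} = 1
g(5) = mex{0} = 1
g(6) = mex{0,1} = 2
g(7) = mex{0,1} = 2
g(8) = mex{0,1} = 2
g(9) = mex{0,1,2} = 3
g(10) = mex{1,2} = 0
g(11) = mex{1,2} = 0
So g(11) = 0.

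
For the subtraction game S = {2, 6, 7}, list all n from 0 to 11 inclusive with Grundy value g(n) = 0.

0, 1, 4, 5, 9

Grundy values for subtraction set {2, 6, 7}:
k:     0  1  2  3  4  5  6  7  8  9 10 11
g(k):  0  0  1  1  0  0  1  1  2  0  3  1
The P-positions (g = 0) in 0..11 are 0, 1, 4, 5, 9.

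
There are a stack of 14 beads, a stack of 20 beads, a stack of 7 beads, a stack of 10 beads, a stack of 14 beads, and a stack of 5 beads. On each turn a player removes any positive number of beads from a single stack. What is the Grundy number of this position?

28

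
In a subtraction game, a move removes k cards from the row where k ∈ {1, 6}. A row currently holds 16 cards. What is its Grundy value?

Compute g(0), g(1), … for moves {1, 6}:
k:     0  1  2  3  4  5  6  7  8  9 10 11 12 13 14 15 16
g(k):  0  1  0  1  0  1  2  0  1  0  1  0  1  2  0  1  0
So g(16) = 0.

0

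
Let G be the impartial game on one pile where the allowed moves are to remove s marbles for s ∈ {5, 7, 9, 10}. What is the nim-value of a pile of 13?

Compute g(0), g(1), … for moves {5, 7, 9, 10}:
g(0) = mex{} = 0
g(1) = mex{} = 0
g(2) = mex{} = 0
g(3) = mex{} = 0
g(4) = mex{} = 0
g(5) = mex{0} = 1
g(6) = mex{0} = 1
g(7) = mex{0} = 1
g(8) = mex{0} = 1
g(9) = mex{0} = 1
g(10) = mex{0,1} = 2
g(11) = mex{0,1} = 2
g(12) = mex{0,1} = 2
g(13) = mex{0,1} = 2
So g(13) = 2.

2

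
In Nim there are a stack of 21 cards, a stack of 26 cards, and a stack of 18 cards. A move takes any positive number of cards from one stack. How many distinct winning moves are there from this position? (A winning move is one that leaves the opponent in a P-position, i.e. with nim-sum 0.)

Write each in binary and XOR column by column:
  10101  (21)
  11010  (26)
  10010  (18)
  -----
  11101  (29)
The overall nim-sum is X = 29. A stack of size p has a winning move iff p XOR X < p (reduce it to p XOR X).
  21: 21 XOR 29 = 8 < 21 — winning move (to 8).
  26: 26 XOR 29 = 7 < 26 — winning move (to 7).
  18: 18 XOR 29 = 15 < 18 — winning move (to 15).
That gives 3 winning moves.

3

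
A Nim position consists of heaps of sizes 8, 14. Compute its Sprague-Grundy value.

6

Compute the nim-sum pairwise:
8 XOR 14 = 6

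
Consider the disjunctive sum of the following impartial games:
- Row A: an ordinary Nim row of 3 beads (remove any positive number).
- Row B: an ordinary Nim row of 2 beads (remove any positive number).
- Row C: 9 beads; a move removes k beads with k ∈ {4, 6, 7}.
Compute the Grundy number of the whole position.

Row A is a plain Nim row of size 3, so its Grundy value is 3.
Row B is a plain Nim row of size 2, so its Grundy value is 2.
Build the Grundy sequence for row C with g(k) = mex{g(k−s) : s ∈ {4, 6, 7}, s ≤ k}:
k:     0  1  2  3  4  5  6  7  8  9
g(k):  0  0  0  0  1  1  1  1  2  2
So g(9) = 2.
By the Sprague-Grundy theorem, the Grundy value of a sum of independent games is the XOR of the component values.
Combined value = 3 XOR 2 XOR 2 = 3.

3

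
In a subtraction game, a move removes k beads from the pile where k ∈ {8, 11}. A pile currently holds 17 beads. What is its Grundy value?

2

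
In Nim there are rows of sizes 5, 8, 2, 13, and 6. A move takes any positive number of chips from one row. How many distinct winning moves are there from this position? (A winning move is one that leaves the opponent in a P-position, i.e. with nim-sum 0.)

3

Compute the nim-sum pairwise:
5 XOR 8 = 13
13 XOR 2 = 15
15 XOR 13 = 2
2 XOR 6 = 4
The overall nim-sum is X = 4. A row of size p has a winning move iff p XOR X < p (reduce it to p XOR X).
  5: 5 XOR 4 = 1 < 5 — winning move (to 1).
  8: 8 XOR 4 = 12 ≥ 8 — no move.
  2: 2 XOR 4 = 6 ≥ 2 — no move.
  13: 13 XOR 4 = 9 < 13 — winning move (to 9).
  6: 6 XOR 4 = 2 < 6 — winning move (to 2).
That gives 3 winning moves.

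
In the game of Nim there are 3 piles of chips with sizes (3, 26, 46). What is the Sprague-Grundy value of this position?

Compute the nim-sum pairwise:
3 ⊕ 26 = 25
25 ⊕ 46 = 55

55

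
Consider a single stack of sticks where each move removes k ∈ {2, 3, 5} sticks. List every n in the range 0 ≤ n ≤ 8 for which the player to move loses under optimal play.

0, 1, 7, 8

Build the Grundy sequence with g(k) = mex{g(k−s) : s ∈ {2, 3, 5}, s ≤ k}:
g(0) = mex{} = 0
g(1) = mex{} = 0
g(2) = mex{0} = 1
g(3) = mex{0} = 1
g(4) = mex{0,1} = 2
g(5) = mex{0,1} = 2
g(6) = mex{0,1,2} = 3
g(7) = mex{1,2} = 0
g(8) = mex{1,2,3} = 0
The P-positions (g = 0) in 0..8 are 0, 1, 7, 8.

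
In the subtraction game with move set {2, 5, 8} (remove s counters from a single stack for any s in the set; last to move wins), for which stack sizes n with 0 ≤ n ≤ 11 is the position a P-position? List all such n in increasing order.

0, 1, 4, 7, 10, 11

Build the Grundy sequence with g(k) = mex{g(k−s) : s ∈ {2, 5, 8}, s ≤ k}:
g(0) = mex{} = 0
g(1) = mex{} = 0
g(2) = mex{0} = 1
g(3) = mex{0} = 1
g(4) = mex{1} = 0
g(5) = mex{0,1} = 2
g(6) = mex{0} = 1
g(7) = mex{1,2} = 0
g(8) = mex{0,1} = 2
g(9) = mex{0} = 1
g(10) = mex{1,2} = 0
g(11) = mex{1} = 0
The P-positions (g = 0) in 0..11 are 0, 1, 4, 7, 10, 11.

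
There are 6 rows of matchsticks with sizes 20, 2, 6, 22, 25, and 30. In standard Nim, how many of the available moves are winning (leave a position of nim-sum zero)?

1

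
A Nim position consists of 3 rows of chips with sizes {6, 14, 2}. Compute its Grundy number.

Compute the nim-sum pairwise:
6 XOR 14 = 8
8 XOR 2 = 10

10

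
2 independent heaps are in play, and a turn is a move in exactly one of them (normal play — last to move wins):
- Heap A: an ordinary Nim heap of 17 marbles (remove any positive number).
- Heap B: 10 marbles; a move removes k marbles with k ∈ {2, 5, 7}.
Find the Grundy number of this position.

Heap A is a plain Nim heap of size 17, so its Grundy value is 17.
Grundy values for heap B (subtraction set {2, 5, 7}):
k:     0  1  2  3  4  5  6  7  8  9 10
g(k):  0  0  1  1  0  2  1  3  2  2  0
So g(10) = 0.
By the Sprague-Grundy theorem, the Grundy value of a sum of independent games is the XOR of the component values.
Combined value = 17 XOR 0 = 17.

17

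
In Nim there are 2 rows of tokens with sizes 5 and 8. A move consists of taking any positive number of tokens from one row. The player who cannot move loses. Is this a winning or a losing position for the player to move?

Winning position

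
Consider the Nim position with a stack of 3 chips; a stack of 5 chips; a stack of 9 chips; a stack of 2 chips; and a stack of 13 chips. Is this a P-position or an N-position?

P-position

Compute the nim-sum pairwise:
3 ^ 5 = 6
6 ^ 9 = 15
15 ^ 2 = 13
13 ^ 13 = 0
The nim-sum is 0, so this is a P-position: the player to move is in a losing position under optimal play.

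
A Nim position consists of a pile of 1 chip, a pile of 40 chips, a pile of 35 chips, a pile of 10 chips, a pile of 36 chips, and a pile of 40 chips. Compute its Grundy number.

12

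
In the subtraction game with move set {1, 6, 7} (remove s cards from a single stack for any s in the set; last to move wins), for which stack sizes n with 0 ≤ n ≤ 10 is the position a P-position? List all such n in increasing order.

Build the Grundy sequence with g(k) = mex{g(k−s) : s ∈ {1, 6, 7}, s ≤ k}:
k:     0  1  2  3  4  5  6  7  8  9 10
g(k):  0  1  0  1  0  1  2  3  2  3  2
The P-positions (g = 0) in 0..10 are 0, 2, 4.

0, 2, 4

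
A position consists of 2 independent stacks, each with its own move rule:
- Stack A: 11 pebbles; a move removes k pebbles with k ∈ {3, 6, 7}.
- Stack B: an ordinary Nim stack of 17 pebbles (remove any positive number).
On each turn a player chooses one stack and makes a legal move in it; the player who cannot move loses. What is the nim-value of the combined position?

17

Build the Grundy sequence for stack A with g(k) = mex{g(k−s) : s ∈ {3, 6, 7}, s ≤ k}:
k:     0  1  2  3  4  5  6  7  8  9 10 11
g(k):  0  0  0  1  1  1  2  2  2  3  0  0
So g(11) = 0.
Stack B is a plain Nim stack of size 17, so its Grundy value is 17.
The value of a disjunctive sum is the nim-sum of the parts.
Combined value = 0 XOR 17 = 17.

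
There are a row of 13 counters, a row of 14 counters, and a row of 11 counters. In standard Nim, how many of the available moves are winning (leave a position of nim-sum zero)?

Nim-sum: 13 ⊕ 14 ⊕ 11 = 8.
The overall nim-sum is X = 8. A row of size p has a winning move iff p XOR X < p (reduce it to p XOR X).
  13: 13 XOR 8 = 5 < 13 — winning move (to 5).
  14: 14 XOR 8 = 6 < 14 — winning move (to 6).
  11: 11 XOR 8 = 3 < 11 — winning move (to 3).
That gives 3 winning moves.

3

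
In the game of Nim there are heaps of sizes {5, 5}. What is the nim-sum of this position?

Nim-sum: 5 ^ 5 = 0.

0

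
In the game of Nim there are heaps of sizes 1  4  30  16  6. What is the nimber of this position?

Bitwise XOR of the heap sizes:
  00001  (1)
  00100  (4)
  11110  (30)
  10000  (16)
  00110  (6)
  -----
  01101  (13)

13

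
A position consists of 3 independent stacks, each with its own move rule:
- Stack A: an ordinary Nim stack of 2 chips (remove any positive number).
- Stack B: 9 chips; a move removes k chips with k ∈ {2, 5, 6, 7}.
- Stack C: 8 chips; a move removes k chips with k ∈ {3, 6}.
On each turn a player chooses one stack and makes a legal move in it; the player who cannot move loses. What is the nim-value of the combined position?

2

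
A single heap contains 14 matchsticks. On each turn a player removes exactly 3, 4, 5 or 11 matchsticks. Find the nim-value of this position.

2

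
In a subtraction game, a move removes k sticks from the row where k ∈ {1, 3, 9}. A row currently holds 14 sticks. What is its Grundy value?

Compute g(0), g(1), … for moves {1, 3, 9}:
g(0) = mex{} = 0
g(1) = mex{0} = 1
g(2) = mex{1} = 0
g(3) = mex{0} = 1
g(4) = mex{1} = 0
g(5) = mex{0} = 1
g(6) = mex{1} = 0
g(7) = mex{0} = 1
g(8) = mex{1} = 0
g(9) = mex{0} = 1
g(10) = mex{1} = 0
g(11) = mex{0} = 1
g(12) = mex{1} = 0
g(13) = mex{0} = 1
g(14) = mex{1} = 0
So g(14) = 0.

0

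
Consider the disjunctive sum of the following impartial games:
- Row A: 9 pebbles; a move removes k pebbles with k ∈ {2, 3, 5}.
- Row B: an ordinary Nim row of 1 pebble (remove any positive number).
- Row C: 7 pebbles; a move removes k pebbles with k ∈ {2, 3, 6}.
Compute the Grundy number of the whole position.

Grundy values for row A (subtraction set {2, 3, 5}):
g(0) = mex{} = 0
g(1) = mex{} = 0
g(2) = mex{0} = 1
g(3) = mex{0} = 1
g(4) = mex{0,1} = 2
g(5) = mex{0,1} = 2
g(6) = mex{0,1,2} = 3
g(7) = mex{1,2} = 0
g(8) = mex{1,2,3} = 0
g(9) = mex{0,2,3} = 1
So g(9) = 1.
Row B is a plain Nim row of size 1, so its Grundy value is 1.
Grundy values for row C (subtraction set {2, 3, 6}):
g(0) = mex{} = 0
g(1) = mex{} = 0
g(2) = mex{0} = 1
g(3) = mex{0} = 1
g(4) = mex{0,1} = 2
g(5) = mex{1} = 0
g(6) = mex{0,1,2} = 3
g(7) = mex{0,2} = 1
So g(7) = 1.
By the Sprague-Grundy theorem, the Grundy value of a sum of independent games is the XOR of the component values.
Combined value = 1 ⊕ 1 ⊕ 1 = 1.

1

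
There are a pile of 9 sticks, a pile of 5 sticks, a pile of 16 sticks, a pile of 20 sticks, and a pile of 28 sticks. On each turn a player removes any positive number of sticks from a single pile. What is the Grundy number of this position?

20

Compute the nim-sum pairwise:
9 ⊕ 5 = 12
12 ⊕ 16 = 28
28 ⊕ 20 = 8
8 ⊕ 28 = 20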